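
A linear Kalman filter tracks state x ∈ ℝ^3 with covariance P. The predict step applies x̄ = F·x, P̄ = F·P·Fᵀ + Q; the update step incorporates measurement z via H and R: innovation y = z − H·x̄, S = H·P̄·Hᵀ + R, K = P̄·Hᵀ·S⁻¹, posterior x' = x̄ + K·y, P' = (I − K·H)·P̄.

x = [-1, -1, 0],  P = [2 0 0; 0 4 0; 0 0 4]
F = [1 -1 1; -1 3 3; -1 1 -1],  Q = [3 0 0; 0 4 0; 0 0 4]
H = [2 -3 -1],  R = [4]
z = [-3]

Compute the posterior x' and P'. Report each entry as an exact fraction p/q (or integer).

x' = [-189/424, 29/53, 45/106]
P' = [2315/212 524/53 -425/53; 524/53 534/53 -494/53; -425/53 -494/53 642/53]

x̄ = F·x = [0, -2, 0]
P̄ = F·P·Fᵀ + Q = [13 -2 -10; -2 78 2; -10 2 14]
y = z − H·x̄ = [-9]
S = H·P̄·Hᵀ + R = [848]
K = P̄·Hᵀ·S⁻¹ = [21/424; -15/53; -5/106]
x' = x̄ + K·y = [-189/424, 29/53, 45/106]
P' = (I − K·H)·P̄ = [2315/212 524/53 -425/53; 524/53 534/53 -494/53; -425/53 -494/53 642/53]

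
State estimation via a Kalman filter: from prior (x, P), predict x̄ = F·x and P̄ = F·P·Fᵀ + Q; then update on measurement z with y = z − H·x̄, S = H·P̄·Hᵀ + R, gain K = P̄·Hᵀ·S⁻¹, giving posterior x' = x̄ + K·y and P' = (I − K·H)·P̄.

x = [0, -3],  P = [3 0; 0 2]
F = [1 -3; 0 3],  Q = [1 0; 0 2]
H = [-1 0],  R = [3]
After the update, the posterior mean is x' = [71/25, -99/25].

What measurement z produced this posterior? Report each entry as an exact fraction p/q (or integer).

z = [-2]

x̄ = F·x = [9, -9]
P̄ = F·P·Fᵀ + Q = [22 -18; -18 20]
S = H·P̄·Hᵀ + R = [25]
K = P̄·Hᵀ·S⁻¹ = [-22/25; 18/25]
x' − x̄ = [-154/25, 126/25] = K·y
y = (KᵀK)⁻¹·Kᵀ·(x' − x̄) = [7]
z = y + H·x̄ = [7] + [-9] = [-2]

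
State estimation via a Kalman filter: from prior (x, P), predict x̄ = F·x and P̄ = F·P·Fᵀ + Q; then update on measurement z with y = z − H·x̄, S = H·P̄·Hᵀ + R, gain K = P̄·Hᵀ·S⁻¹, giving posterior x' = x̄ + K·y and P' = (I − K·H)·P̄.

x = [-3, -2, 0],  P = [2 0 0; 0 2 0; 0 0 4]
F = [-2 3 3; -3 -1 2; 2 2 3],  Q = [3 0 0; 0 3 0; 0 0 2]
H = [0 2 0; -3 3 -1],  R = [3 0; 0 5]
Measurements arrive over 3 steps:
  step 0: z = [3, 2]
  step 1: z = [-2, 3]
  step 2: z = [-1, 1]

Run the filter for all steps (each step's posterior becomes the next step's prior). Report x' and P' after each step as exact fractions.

step 0: x' = [196465/101429, 168246/101429, -316500/101429], P' = [259510/101429 66495/101429 -452370/101429; 66495/101429 74616/101429 24078/101429; -452370/101429 24078/101429 1551634/101429]
step 1: x' = [-3261553084/2522299593, -926825431/840766531, -5464563526/2522299593], P' = [48046921301/32789894709 7142496285/10929964903 -40658340238/32789894709; 7142496285/10929964903 8145445665/10929964903 3077812560/10929964903; -40658340238/32789894709 3077812560/10929964903 195172795904/32789894709]
step 2: x' = [-306023866663929/2011281684704891, -1900857167807165/4022563369409782, -4607926763618004/2011281684704891], P' = [2926093867006678/2011281684704891 1300136441993268/2011281684704891 -2487222869095580/2011281684704891; 1300136441993268/2011281684704891 2978383031102091/4022563369409782 570956188191090/2011281684704891; -2487222869095580/2011281684704891 570956188191090/2011281684704891 11973368120966550/2011281684704891]

step 0: x̄ = F·x = [0, 11, -10]
step 0: P̄ = F·P·Fᵀ + Q = [65 30 40; 30 39 8; 40 8 54]
step 0: y = z − H·x̄ = [-19, -41]
step 0: S = H·P̄·Hᵀ + R = [159 38; 38 647]
step 0: K = P̄·Hᵀ·S⁻¹ = [44330/101429 -25335/101429; 49744/101429 57/101429; 16052/101429 -24458/101429]
step 0: x' = x̄ + K·y = [196465/101429, 168246/101429, -316500/101429]
step 0: P' = (I − K·H)·P̄ = [259510/101429 66495/101429 -452370/101429; 66495/101429 74616/101429 24078/101429; -452370/101429 24078/101429 1551634/101429]
step 1: x̄ = F·x = [-837692/101429, -1390641/101429, -220078/101429]
step 1: P̄ = F·P·Fᵀ + Q = [21042481/101429 16130595/101429 13868522/101429; 16130595/101429 14652127/101429 9357480/101429; 13868522/101429 9357480/101429 10896524/101429]
step 1: y = z − H·x̄ = [2578424/101429, 1743056/101429]
step 1: S = H·P̄·Hᵀ + R = [58912795/101429 -27585768/101429; -27585768/101429 69370683/101429]
step 1: K = P̄·Hᵀ·S⁻¹ = [4761664190/10929964903 -7839991420/32789894709; 5430297110/10929964903 -13792884/10929964903; 2051875040/10929964903 -9099492430/32789894709]
step 1: x' = x̄ + K·y = [-3261553084/2522299593, -926825431/840766531, -5464563526/2522299593]
step 1: P' = (I − K·H)·P̄ = [48046921301/32789894709 7142496285/10929964903 -40658340238/32789894709; 7142496285/10929964903 8145445665/10929964903 3077812560/10929964903; -40658340238/32789894709 3077812560/10929964903 195172795904/32789894709]
step 2: x̄ = F·x = [-18212013289/2522299593, 1636008493/2522299593, -28477749332/2522299593]
step 2: P̄ = F·P·Fᵀ + Q = [204923973866/2522299593 137867354338/2522299593 145564772524/2522299593; 137867354338/2522299593 1915450761713/32789894709 874987801658/32789894709; 145564772524/2522299593 874987801658/32789894709 1906389065882/32789894709]
step 2: y = z − H·x̄ = [-5794316579/2522299593, -85499515085/2522299593]
step 2: S = H·P̄·Hᵀ + R = [7760172730979/32789894709 -1010924671402/32789894709; -1010924671402/32789894709 17128664868998/32789894709]
step 2: K = P̄·Hᵀ·S⁻¹ = [866757627995512/2011281684704891 -478129881188930/2011281684704891; 992794343700697/2011281684704891 -1516387007103/4022563369409782; 380637458794060/2011281684704891 -559766189821308/2011281684704891]
step 2: x' = x̄ + K·y = [-306023866663929/2011281684704891, -1900857167807165/4022563369409782, -4607926763618004/2011281684704891]
step 2: P' = (I − K·H)·P̄ = [2926093867006678/2011281684704891 1300136441993268/2011281684704891 -2487222869095580/2011281684704891; 1300136441993268/2011281684704891 2978383031102091/4022563369409782 570956188191090/2011281684704891; -2487222869095580/2011281684704891 570956188191090/2011281684704891 11973368120966550/2011281684704891]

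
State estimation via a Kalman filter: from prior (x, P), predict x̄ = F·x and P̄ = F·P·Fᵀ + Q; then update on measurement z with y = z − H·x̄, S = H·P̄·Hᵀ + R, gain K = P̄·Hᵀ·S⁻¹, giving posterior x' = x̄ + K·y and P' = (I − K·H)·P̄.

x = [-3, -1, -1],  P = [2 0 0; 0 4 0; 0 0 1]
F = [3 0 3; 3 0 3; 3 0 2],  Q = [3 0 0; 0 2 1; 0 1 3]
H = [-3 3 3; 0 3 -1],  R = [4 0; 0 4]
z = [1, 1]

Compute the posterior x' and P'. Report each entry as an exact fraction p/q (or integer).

x' = [-21276/13655, -2906/13655, -2889/2731]
P' = [90312/13655 28632/13655 12180/2731; 28632/13655 12267/13655 3569/2731; 12180/2731 3569/2731 9323/2731]

x̄ = F·x = [-12, -12, -11]
P̄ = F·P·Fᵀ + Q = [30 27 24; 27 29 25; 24 25 25]
y = z − H·x̄ = [34, 26]
S = H·P̄·Hᵀ + R = [292 165; 165 140]
K = P̄·Hᵀ·S⁻¹ = [-117/2731 6249/13655; 222/2731 4739/13655; 534/2731 346/2731]
x' = x̄ + K·y = [-21276/13655, -2906/13655, -2889/2731]
P' = (I − K·H)·P̄ = [90312/13655 28632/13655 12180/2731; 28632/13655 12267/13655 3569/2731; 12180/2731 3569/2731 9323/2731]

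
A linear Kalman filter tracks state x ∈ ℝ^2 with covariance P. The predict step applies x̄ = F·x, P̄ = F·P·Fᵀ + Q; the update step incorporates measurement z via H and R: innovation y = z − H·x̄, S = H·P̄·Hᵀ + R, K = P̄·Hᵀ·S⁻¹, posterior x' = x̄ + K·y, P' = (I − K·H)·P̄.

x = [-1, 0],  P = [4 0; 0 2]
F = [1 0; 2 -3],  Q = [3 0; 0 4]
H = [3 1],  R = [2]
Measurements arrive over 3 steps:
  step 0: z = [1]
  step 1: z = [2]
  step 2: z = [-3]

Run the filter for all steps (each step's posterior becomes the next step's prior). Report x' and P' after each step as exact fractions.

step 0: x̄ = F·x = [-1, -2]
step 0: P̄ = F·P·Fᵀ + Q = [7 8; 8 38]
step 0: y = z − H·x̄ = [6]
step 0: S = H·P̄·Hᵀ + R = [151]
step 0: K = P̄·Hᵀ·S⁻¹ = [29/151; 62/151]
step 0: x' = x̄ + K·y = [23/151, 70/151]
step 0: P' = (I − K·H)·P̄ = [216/151 -590/151; -590/151 1894/151]
step 1: x̄ = F·x = [23/151, -164/151]
step 1: P̄ = F·P·Fᵀ + Q = [669/151 2202/151; 2202/151 25594/151]
step 1: y = z − H·x̄ = [397/151]
step 1: S = H·P̄·Hᵀ + R = [45129/151]
step 1: K = P̄·Hᵀ·S⁻¹ = [1403/15043; 4600/6447]
step 1: x' = x̄ + K·y = [5980/15043, 5092/6447]
step 1: P' = (I − K·H)·P̄ = [27540/15043 -11402/2149; -11402/2149 15974/921]
step 2: x̄ = F·x = [5980/15043, -23684/15043]
step 2: P̄ = F·P·Fᵀ + Q = [72669/15043 294522/15043; 294522/15043 3476278/15043]
step 2: y = z − H·x̄ = [-39385/15043]
step 2: S = H·P̄·Hᵀ + R = [5927517/15043]
step 2: K = P̄·Hᵀ·S⁻¹ = [170843/1975839; 4359844/5927517]
step 2: x' = x̄ + K·y = [338155/1975839, -20747176/5927517]
step 2: P' = (I − K·H)·P̄ = [1241336/658613 -10830338/1975839; -10830338/1975839 106192730/5927517]

step 0: x' = [23/151, 70/151], P' = [216/151 -590/151; -590/151 1894/151]
step 1: x' = [5980/15043, 5092/6447], P' = [27540/15043 -11402/2149; -11402/2149 15974/921]
step 2: x' = [338155/1975839, -20747176/5927517], P' = [1241336/658613 -10830338/1975839; -10830338/1975839 106192730/5927517]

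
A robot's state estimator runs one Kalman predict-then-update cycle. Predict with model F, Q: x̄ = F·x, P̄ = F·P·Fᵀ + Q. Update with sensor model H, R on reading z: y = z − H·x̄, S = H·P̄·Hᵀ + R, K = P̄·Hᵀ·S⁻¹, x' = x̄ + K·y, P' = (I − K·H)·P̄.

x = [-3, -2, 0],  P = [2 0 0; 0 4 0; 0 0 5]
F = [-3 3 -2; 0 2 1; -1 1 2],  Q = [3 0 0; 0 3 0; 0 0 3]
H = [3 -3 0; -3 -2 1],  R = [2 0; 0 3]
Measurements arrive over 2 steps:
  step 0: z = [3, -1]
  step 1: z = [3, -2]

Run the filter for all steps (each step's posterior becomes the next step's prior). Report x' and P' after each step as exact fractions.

step 0: x' = [220155/145361, 69031/145361, 1338927/290722], P' = [124066/145361 114868/145361 504680/145361; 114868/145361 137766/145361 523449/145361; 504680/145361 523449/145361 5017839/290722]
step 1: x' = [4707701239/37055770465, -6606629352/7411154093, -112929312458/37055770465], P' = [13257178444/37055770465 2134440544/7411154093 40984007707/37055770465; 2134440544/7411154093 3250918070/7411154093 8985294967/7411154093; 40984007707/37055770465 8985294967/7411154093 219518919346/37055770465]

step 0: x̄ = F·x = [3, -4, 1]
step 0: P̄ = F·P·Fᵀ + Q = [77 14 -2; 14 24 18; -2 18 29]
step 0: y = z − H·x̄ = [-18, -1]
step 0: S = H·P̄·Hᵀ + R = [659 -567; -567 929]
step 0: K = P̄·Hᵀ·S⁻¹ = [13797/145361 -32418/145361; -34347/145361 -32229/145361; -56307/290722 -34679/290722]
step 0: x' = x̄ + K·y = [220155/145361, 69031/145361, 1338927/290722]
step 0: P' = (I − K·H)·P̄ = [124066/145361 114868/145361 504680/145361; 114868/145361 137766/145361 523449/145361; 504680/145361 523449/145361 5017839/290722]
step 1: x̄ = F·x = [-1792299/145361, 1615051/290722, 1187803/145361]
step 1: P̄ = F·P·Fᵀ + Q = [10535397/145361 -6917940/145361 -9864314/145361; -6917940/145361 11179725/290722 7176200/145361; -9864314/145361 7176200/145361 10578933/145361]
step 1: y = z − H·x̄ = [16471113/290722, -5240371/145361]
step 1: S = H·P̄·Hᵀ + R = [539881955/290722 -133154760/145361; -133154760/145361 75658843/145361]
step 1: K = P̄·Hᵀ·S⁻¹ = [3877463586/37055770465 -1342128871/7411154093; -1674716289/7411154093 -1306620935/7411154093; -5913700692/37055770465 447596437/7411154093]
step 1: x' = x̄ + K·y = [4707701239/37055770465, -6606629352/7411154093, -112929312458/37055770465]
step 1: P' = (I − K·H)·P̄ = [13257178444/37055770465 2134440544/7411154093 40984007707/37055770465; 2134440544/7411154093 3250918070/7411154093 8985294967/7411154093; 40984007707/37055770465 8985294967/7411154093 219518919346/37055770465]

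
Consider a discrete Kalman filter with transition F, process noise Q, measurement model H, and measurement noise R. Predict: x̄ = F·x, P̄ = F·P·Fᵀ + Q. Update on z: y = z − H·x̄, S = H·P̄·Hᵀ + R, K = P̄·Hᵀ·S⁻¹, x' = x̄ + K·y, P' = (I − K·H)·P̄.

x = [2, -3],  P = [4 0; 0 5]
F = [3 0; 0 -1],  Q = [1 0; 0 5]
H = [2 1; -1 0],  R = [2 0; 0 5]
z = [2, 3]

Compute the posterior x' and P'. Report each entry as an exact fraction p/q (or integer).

x̄ = F·x = [6, 3]
P̄ = F·P·Fᵀ + Q = [37 0; 0 10]
y = z − H·x̄ = [-13, 9]
S = H·P̄·Hᵀ + R = [160 -74; -74 42]
K = P̄·Hᵀ·S⁻¹ = [185/622 -111/311; 105/311 185/311]
x' = x̄ + K·y = [-671/622, 1233/311]
P' = (I − K·H)·P̄ = [555/311 -925/311; -925/311 2060/311]

x' = [-671/622, 1233/311]
P' = [555/311 -925/311; -925/311 2060/311]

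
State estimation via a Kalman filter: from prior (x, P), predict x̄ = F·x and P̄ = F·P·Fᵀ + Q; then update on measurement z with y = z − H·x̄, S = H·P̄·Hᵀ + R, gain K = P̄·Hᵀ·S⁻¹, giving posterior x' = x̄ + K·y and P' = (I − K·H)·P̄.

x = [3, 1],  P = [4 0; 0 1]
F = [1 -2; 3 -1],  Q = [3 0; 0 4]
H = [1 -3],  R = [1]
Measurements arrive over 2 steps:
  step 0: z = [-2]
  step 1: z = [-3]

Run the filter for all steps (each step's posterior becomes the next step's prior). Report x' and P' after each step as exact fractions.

step 0: x̄ = F·x = [1, 8]
step 0: P̄ = F·P·Fᵀ + Q = [11 14; 14 41]
step 0: y = z − H·x̄ = [21]
step 0: S = H·P̄·Hᵀ + R = [297]
step 0: K = P̄·Hᵀ·S⁻¹ = [-31/297; -109/297]
step 0: x' = x̄ + K·y = [-118/99, 29/99]
step 0: P' = (I − K·H)·P̄ = [2306/297 779/297; 779/297 296/297]
step 1: x̄ = F·x = [-16/9, -383/99]
step 1: P̄ = F·P·Fᵀ + Q = [115/27 187/27; 187/27 17564/297]
step 1: y = z − H·x̄ = [-1270/99]
step 1: S = H·P̄·Hᵀ + R = [147296/297]
step 1: K = P̄·Hᵀ·S⁻¹ = [-2453/73648; -50635/147296]
step 1: x' = x̄ + K·y = [-49731/36824, 39859/73648]
step 1: P' = (I − K·H)·P̄ = [136583/36824 91873/73648; 91873/73648 78127/147296]

step 0: x' = [-118/99, 29/99], P' = [2306/297 779/297; 779/297 296/297]
step 1: x' = [-49731/36824, 39859/73648], P' = [136583/36824 91873/73648; 91873/73648 78127/147296]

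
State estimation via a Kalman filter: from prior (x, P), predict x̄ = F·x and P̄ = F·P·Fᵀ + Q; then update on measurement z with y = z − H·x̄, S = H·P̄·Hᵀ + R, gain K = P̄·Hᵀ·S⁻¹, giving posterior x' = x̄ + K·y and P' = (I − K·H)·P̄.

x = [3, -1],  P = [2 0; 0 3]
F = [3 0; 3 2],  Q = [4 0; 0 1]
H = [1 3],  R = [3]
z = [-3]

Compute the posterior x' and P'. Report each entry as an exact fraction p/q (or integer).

x' = [300/103, -779/412]
P' = [822/103 -255/103; -255/103 451/412]

x̄ = F·x = [9, 7]
P̄ = F·P·Fᵀ + Q = [22 18; 18 31]
y = z − H·x̄ = [-33]
S = H·P̄·Hᵀ + R = [412]
K = P̄·Hᵀ·S⁻¹ = [19/103; 111/412]
x' = x̄ + K·y = [300/103, -779/412]
P' = (I − K·H)·P̄ = [822/103 -255/103; -255/103 451/412]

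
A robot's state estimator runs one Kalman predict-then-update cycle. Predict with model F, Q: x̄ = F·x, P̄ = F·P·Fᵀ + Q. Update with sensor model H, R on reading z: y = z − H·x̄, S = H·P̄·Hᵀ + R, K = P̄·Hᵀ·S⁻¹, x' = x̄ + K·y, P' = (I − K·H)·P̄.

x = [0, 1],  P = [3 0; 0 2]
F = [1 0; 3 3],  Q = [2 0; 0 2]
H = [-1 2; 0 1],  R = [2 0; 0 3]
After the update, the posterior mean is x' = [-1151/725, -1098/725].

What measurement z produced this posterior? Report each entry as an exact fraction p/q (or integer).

z = [-1, -3]

x̄ = F·x = [0, 3]
P̄ = F·P·Fᵀ + Q = [5 9; 9 47]
S = H·P̄·Hᵀ + R = [159 85; 85 50]
K = P̄·Hᵀ·S⁻¹ = [-23/145 326/725; 51/145 248/725]
x' − x̄ = [-1151/725, -3273/725] = K·y
y = (KᵀK)⁻¹·Kᵀ·(x' − x̄) = [-7, -6]
z = y + H·x̄ = [-7, -6] + [6, 3] = [-1, -3]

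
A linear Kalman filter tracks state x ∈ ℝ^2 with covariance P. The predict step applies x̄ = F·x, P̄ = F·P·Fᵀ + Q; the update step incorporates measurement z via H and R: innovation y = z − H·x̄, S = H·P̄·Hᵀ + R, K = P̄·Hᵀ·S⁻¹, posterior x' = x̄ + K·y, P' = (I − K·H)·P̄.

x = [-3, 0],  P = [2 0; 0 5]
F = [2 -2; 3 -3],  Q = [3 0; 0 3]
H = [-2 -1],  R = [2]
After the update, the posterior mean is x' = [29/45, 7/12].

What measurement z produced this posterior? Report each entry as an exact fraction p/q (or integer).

z = [-2]

x̄ = F·x = [-6, -9]
P̄ = F·P·Fᵀ + Q = [31 42; 42 66]
S = H·P̄·Hᵀ + R = [360]
K = P̄·Hᵀ·S⁻¹ = [-13/45; -5/12]
x' − x̄ = [299/45, 115/12] = K·y
y = (KᵀK)⁻¹·Kᵀ·(x' − x̄) = [-23]
z = y + H·x̄ = [-23] + [21] = [-2]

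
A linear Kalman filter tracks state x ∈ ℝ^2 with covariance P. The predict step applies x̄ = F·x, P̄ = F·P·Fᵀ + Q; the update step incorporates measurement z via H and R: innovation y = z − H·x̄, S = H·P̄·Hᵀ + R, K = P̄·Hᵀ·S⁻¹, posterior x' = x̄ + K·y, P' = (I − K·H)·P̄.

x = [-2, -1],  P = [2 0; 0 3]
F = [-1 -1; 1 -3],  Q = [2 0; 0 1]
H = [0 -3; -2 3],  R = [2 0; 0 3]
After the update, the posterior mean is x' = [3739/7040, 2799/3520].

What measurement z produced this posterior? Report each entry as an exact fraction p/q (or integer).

x̄ = F·x = [3, 1]
P̄ = F·P·Fᵀ + Q = [7 7; 7 30]
S = H·P̄·Hᵀ + R = [272 -228; -228 217]
K = P̄·Hᵀ·S⁻¹ = [-2961/7040 -721/1760; -1101/3520 19/880]
x' − x̄ = [-17381/7040, -721/3520] = K·y
y = (KᵀK)⁻¹·Kᵀ·(x' − x̄) = [1, 5]
z = y + H·x̄ = [1, 5] + [-3, -3] = [-2, 2]

z = [-2, 2]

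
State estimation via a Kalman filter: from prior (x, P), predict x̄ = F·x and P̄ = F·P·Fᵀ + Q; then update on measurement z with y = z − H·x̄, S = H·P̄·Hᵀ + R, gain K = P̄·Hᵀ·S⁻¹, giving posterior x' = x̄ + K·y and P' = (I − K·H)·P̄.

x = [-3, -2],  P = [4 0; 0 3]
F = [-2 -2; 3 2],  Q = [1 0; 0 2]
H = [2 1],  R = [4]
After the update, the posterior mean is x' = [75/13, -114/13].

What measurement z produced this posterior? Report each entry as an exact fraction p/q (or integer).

x̄ = F·x = [10, -13]
P̄ = F·P·Fᵀ + Q = [29 -36; -36 50]
S = H·P̄·Hᵀ + R = [26]
K = P̄·Hᵀ·S⁻¹ = [11/13; -11/13]
x' − x̄ = [-55/13, 55/13] = K·y
y = (KᵀK)⁻¹·Kᵀ·(x' − x̄) = [-5]
z = y + H·x̄ = [-5] + [7] = [2]

z = [2]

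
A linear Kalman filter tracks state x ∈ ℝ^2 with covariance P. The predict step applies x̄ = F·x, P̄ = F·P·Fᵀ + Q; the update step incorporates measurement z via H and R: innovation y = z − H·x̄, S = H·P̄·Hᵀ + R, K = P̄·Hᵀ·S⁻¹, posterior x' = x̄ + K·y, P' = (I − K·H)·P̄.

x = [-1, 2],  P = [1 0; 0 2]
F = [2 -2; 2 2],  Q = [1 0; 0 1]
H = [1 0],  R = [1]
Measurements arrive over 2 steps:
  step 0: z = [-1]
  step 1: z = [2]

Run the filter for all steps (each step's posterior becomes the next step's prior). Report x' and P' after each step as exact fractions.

step 0: x' = [-19/14, 4/7], P' = [13/14 -2/7; -2/7 83/7]
step 1: x' = [735/388, -1201/194], P' = [381/388 -153/194; -153/194 1492/97]

step 0: x̄ = F·x = [-6, 2]
step 0: P̄ = F·P·Fᵀ + Q = [13 -4; -4 13]
step 0: y = z − H·x̄ = [5]
step 0: S = H·P̄·Hᵀ + R = [14]
step 0: K = P̄·Hᵀ·S⁻¹ = [13/14; -2/7]
step 0: x' = x̄ + K·y = [-19/14, 4/7]
step 0: P' = (I − K·H)·P̄ = [13/14 -2/7; -2/7 83/7]
step 1: x̄ = F·x = [-27/7, -11/7]
step 1: P̄ = F·P·Fᵀ + Q = [381/7 -306/7; -306/7 349/7]
step 1: y = z − H·x̄ = [41/7]
step 1: S = H·P̄·Hᵀ + R = [388/7]
step 1: K = P̄·Hᵀ·S⁻¹ = [381/388; -153/194]
step 1: x' = x̄ + K·y = [735/388, -1201/194]
step 1: P' = (I − K·H)·P̄ = [381/388 -153/194; -153/194 1492/97]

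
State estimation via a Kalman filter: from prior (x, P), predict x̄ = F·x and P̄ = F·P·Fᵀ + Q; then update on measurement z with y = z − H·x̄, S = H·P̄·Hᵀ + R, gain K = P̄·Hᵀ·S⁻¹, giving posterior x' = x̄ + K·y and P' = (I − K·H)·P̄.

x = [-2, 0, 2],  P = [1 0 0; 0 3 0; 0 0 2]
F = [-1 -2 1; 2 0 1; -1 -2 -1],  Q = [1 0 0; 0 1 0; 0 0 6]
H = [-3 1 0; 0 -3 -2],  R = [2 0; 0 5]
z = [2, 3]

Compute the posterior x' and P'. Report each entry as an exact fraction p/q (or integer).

x' = [-6338/13103, 3546/13103, -28241/13103]
P' = [7916/13103 16096/13103 -22089/13103; 16096/13103 51122/13103 -70783/13103; -22089/13103 -70783/13103 112747/13103]

x̄ = F·x = [4, -2, 0]
P̄ = F·P·Fᵀ + Q = [16 0 11; 0 7 -4; 11 -4 21]
y = z − H·x̄ = [16, -3]
S = H·P̄·Hᵀ + R = [153 53; 53 104]
K = P̄·Hᵀ·S⁻¹ = [-3826/13103 -822/13103; 1417/13103 -2360/13103; -2258/13103 -2629/13103]
x' = x̄ + K·y = [-6338/13103, 3546/13103, -28241/13103]
P' = (I − K·H)·P̄ = [7916/13103 16096/13103 -22089/13103; 16096/13103 51122/13103 -70783/13103; -22089/13103 -70783/13103 112747/13103]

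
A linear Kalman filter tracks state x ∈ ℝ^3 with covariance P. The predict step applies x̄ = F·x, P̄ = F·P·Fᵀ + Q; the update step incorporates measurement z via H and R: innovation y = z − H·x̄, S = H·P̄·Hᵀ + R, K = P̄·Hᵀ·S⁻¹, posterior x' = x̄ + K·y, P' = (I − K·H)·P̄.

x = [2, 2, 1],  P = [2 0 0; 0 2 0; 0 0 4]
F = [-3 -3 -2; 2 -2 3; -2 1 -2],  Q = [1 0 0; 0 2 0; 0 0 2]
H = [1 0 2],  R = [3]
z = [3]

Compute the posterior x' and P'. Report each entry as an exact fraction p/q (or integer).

x̄ = F·x = [-14, 3, -4]
P̄ = F·P·Fᵀ + Q = [53 -24 22; -24 54 -36; 22 -36 28]
y = z − H·x̄ = [25]
S = H·P̄·Hᵀ + R = [256]
K = P̄·Hᵀ·S⁻¹ = [97/256; -3/8; 39/128]
x' = x̄ + K·y = [-1159/256, -51/8, 463/128]
P' = (I − K·H)·P̄ = [4159/256 99/8 -967/128; 99/8 18 -27/4; -967/128 -27/4 271/64]

x' = [-1159/256, -51/8, 463/128]
P' = [4159/256 99/8 -967/128; 99/8 18 -27/4; -967/128 -27/4 271/64]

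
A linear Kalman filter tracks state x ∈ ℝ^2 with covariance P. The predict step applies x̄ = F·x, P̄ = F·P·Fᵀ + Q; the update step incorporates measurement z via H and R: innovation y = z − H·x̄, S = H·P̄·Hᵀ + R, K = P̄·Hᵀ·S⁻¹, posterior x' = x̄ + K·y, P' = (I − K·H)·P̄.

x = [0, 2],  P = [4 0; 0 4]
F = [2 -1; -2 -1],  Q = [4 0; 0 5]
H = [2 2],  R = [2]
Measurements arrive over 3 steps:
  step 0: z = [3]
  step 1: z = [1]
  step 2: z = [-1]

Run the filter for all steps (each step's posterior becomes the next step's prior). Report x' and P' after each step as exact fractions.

step 0: x̄ = F·x = [-2, -2]
step 0: P̄ = F·P·Fᵀ + Q = [24 -12; -12 25]
step 0: y = z − H·x̄ = [11]
step 0: S = H·P̄·Hᵀ + R = [102]
step 0: K = P̄·Hᵀ·S⁻¹ = [4/17; 13/51]
step 0: x' = x̄ + K·y = [10/17, 41/51]
step 0: P' = (I − K·H)·P̄ = [312/17 -308/17; -308/17 937/51]
step 1: x̄ = F·x = [19/51, -101/51]
step 1: P̄ = F·P·Fᵀ + Q = [8581/51 -2807/51; -2807/51 1240/51]
step 1: y = z − H·x̄ = [215/51]
step 1: S = H·P̄·Hᵀ + R = [16930/51]
step 1: K = P̄·Hᵀ·S⁻¹ = [5774/8465; -1567/8465]
step 1: x' = x̄ + K·y = [5499/1693, -4674/1693]
step 1: P' = (I − K·H)·P̄ = [116863/8465 -111089/8465; -111089/8465 109522/8465]
step 2: x̄ = F·x = [15672/1693, -6324/1693]
step 2: P̄ = F·P·Fᵀ + Q = [211038/1693 -71586/1693; -71586/1693 174943/8465]
step 2: y = z − H·x̄ = [-20389/1693]
step 2: S = H·P̄·Hᵀ + R = [2074022/8465]
step 2: K = P̄·Hᵀ·S⁻¹ = [697260/1037011; -182987/1037011]
step 2: x' = x̄ + K·y = [1202364/1037011, -1669897/1037011]
step 2: P' = (I − K·H)·P̄ = [14400546/1037011 -13703286/1037011; -13703286/1037011 13520299/1037011]

step 0: x' = [10/17, 41/51], P' = [312/17 -308/17; -308/17 937/51]
step 1: x' = [5499/1693, -4674/1693], P' = [116863/8465 -111089/8465; -111089/8465 109522/8465]
step 2: x' = [1202364/1037011, -1669897/1037011], P' = [14400546/1037011 -13703286/1037011; -13703286/1037011 13520299/1037011]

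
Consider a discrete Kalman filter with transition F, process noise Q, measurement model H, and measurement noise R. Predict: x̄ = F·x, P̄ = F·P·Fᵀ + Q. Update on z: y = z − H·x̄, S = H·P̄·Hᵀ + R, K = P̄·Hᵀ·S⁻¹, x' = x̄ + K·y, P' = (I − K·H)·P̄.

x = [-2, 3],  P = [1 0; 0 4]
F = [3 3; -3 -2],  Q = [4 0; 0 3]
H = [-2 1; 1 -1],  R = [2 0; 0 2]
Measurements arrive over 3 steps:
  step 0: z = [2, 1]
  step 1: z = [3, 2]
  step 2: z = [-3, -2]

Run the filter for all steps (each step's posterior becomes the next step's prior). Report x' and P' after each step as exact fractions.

step 0: x̄ = F·x = [3, 0]
step 0: P̄ = F·P·Fᵀ + Q = [49 -33; -33 28]
step 0: y = z − H·x̄ = [8, -2]
step 0: S = H·P̄·Hᵀ + R = [358 -225; -225 145]
step 0: K = P̄·Hᵀ·S⁻¹ = [-109/257 -119/1285; -19/257 -688/1285]
step 0: x' = x̄ + K·y = [-267/1285, 616/1285]
step 0: P' = (I − K·H)·P̄ = [1328/1285 1566/1285; 1566/1285 2942/1285]
step 1: x̄ = F·x = [1047/1285, -431/1285]
step 1: P̄ = F·P·Fᵀ + Q = [71758/1285 -53094/1285; -53094/1285 46367/1285]
step 1: y = z − H·x̄ = [1276/257, 1092/1285]
step 1: S = H·P̄·Hᵀ + R = [109669/257 -69833/257; -69833/257 226883/1285]
step 1: K = P̄·Hᵀ·S⁻¹ = [-131455/323471 -24301/323471; -45200/970413 -494971/970413]
step 1: x' = x̄ + K·y = [-409763/323471, -970531/970413]
step 1: P' = (I − K·H)·P̄ = [311512/323471 360114/323471; 360114/323471 2070284/970413]
step 2: x̄ = F·x = [-2199820/323471, 5628929/970413]
step 2: P̄ = F·P·Fᵀ + Q = [16790396/323471 -12345886/323471; -12345886/323471 32567303/970413]
step 2: y = z − H·x̄ = [-21739088/970413, 10287563/970413]
step 2: S = H·P̄·Hᵀ + R = [384143513/970413 -244422653/970413; -244422653/970413 158954633/970413]
step 2: K = P̄·Hᵀ·S⁻¹ = [-138104267/339792910 -25509827/339792910; -31785881/679585820 -346461961/679585820]
step 2: x' = x̄ + K·y = [102508343/67958582, 196223081/135917164]
step 2: P' = (I − K·H)·P̄ = [163614094/169896455 189123921/169896455; 189123921/169896455 724709803/339792910]

step 0: x' = [-267/1285, 616/1285], P' = [1328/1285 1566/1285; 1566/1285 2942/1285]
step 1: x' = [-409763/323471, -970531/970413], P' = [311512/323471 360114/323471; 360114/323471 2070284/970413]
step 2: x' = [102508343/67958582, 196223081/135917164], P' = [163614094/169896455 189123921/169896455; 189123921/169896455 724709803/339792910]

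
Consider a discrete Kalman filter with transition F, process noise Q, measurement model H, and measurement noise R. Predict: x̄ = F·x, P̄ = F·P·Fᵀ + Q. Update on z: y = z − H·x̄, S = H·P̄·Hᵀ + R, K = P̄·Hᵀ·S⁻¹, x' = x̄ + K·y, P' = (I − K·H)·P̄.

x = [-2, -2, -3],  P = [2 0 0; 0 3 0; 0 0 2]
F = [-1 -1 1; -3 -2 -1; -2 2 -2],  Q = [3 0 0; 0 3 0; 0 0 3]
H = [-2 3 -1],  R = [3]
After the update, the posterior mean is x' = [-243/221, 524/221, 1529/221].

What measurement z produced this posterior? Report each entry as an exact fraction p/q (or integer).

x̄ = F·x = [1, 13, 6]
P̄ = F·P·Fᵀ + Q = [10 10 -6; 10 35 4; -6 4 31]
S = H·P̄·Hᵀ + R = [221]
K = P̄·Hᵀ·S⁻¹ = [16/221; 81/221; -7/221]
x' − x̄ = [-464/221, -2349/221, 203/221] = K·y
y = (KᵀK)⁻¹·Kᵀ·(x' − x̄) = [-29]
z = y + H·x̄ = [-29] + [31] = [2]

z = [2]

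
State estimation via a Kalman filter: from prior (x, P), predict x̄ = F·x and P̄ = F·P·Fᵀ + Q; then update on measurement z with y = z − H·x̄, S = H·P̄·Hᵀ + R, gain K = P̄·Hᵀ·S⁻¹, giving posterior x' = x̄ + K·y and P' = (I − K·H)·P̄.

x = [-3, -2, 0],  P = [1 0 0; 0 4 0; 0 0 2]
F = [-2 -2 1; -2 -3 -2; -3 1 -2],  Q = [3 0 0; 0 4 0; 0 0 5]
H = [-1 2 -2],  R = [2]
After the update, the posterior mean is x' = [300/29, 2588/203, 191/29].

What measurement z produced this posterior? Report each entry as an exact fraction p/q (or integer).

z = [2]

x̄ = F·x = [10, 12, 7]
P̄ = F·P·Fᵀ + Q = [25 24 -6; 24 52 2; -6 2 26]
S = H·P̄·Hᵀ + R = [203]
K = P̄·Hᵀ·S⁻¹ = [5/29; 76/203; -6/29]
x' − x̄ = [10/29, 152/203, -12/29] = K·y
y = (KᵀK)⁻¹·Kᵀ·(x' − x̄) = [2]
z = y + H·x̄ = [2] + [0] = [2]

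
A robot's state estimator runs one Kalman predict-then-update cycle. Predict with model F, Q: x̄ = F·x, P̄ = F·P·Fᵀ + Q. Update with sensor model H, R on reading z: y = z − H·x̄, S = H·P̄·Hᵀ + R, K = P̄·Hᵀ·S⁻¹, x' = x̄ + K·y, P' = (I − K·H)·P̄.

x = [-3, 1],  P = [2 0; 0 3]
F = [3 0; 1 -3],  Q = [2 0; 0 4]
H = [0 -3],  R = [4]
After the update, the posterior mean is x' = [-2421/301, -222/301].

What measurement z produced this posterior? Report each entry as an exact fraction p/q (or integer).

z = [2]

x̄ = F·x = [-9, -6]
P̄ = F·P·Fᵀ + Q = [20 6; 6 33]
S = H·P̄·Hᵀ + R = [301]
K = P̄·Hᵀ·S⁻¹ = [-18/301; -99/301]
x' − x̄ = [288/301, 1584/301] = K·y
y = (KᵀK)⁻¹·Kᵀ·(x' − x̄) = [-16]
z = y + H·x̄ = [-16] + [18] = [2]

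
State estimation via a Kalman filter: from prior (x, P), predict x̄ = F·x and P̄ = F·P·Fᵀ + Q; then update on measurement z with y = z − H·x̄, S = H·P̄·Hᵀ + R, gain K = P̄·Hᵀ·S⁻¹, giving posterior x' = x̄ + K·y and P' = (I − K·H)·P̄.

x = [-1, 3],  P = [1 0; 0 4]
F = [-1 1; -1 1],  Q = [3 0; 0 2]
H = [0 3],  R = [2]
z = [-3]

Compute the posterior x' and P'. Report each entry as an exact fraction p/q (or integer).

x' = [7/13, -11/13]
P' = [59/13 2/13; 2/13 14/65]

x̄ = F·x = [4, 4]
P̄ = F·P·Fᵀ + Q = [8 5; 5 7]
y = z − H·x̄ = [-15]
S = H·P̄·Hᵀ + R = [65]
K = P̄·Hᵀ·S⁻¹ = [3/13; 21/65]
x' = x̄ + K·y = [7/13, -11/13]
P' = (I − K·H)·P̄ = [59/13 2/13; 2/13 14/65]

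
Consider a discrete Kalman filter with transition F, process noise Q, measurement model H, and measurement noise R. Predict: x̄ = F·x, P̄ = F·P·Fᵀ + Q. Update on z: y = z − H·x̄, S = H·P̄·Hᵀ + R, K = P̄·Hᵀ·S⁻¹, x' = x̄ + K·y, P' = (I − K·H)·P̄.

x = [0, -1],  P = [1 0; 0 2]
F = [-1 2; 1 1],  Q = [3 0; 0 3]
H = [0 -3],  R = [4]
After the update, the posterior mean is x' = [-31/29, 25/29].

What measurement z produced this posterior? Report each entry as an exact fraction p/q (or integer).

z = [-3]

x̄ = F·x = [-2, -1]
P̄ = F·P·Fᵀ + Q = [12 3; 3 6]
S = H·P̄·Hᵀ + R = [58]
K = P̄·Hᵀ·S⁻¹ = [-9/58; -9/29]
x' − x̄ = [27/29, 54/29] = K·y
y = (KᵀK)⁻¹·Kᵀ·(x' − x̄) = [-6]
z = y + H·x̄ = [-6] + [3] = [-3]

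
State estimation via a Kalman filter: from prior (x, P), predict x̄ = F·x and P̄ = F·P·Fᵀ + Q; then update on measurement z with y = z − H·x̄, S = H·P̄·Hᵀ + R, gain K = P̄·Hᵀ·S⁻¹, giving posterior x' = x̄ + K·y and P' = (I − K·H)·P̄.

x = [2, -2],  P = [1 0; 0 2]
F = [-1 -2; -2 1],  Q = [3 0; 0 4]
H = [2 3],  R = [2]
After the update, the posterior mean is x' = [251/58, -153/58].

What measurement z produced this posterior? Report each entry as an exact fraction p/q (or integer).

x̄ = F·x = [2, -6]
P̄ = F·P·Fᵀ + Q = [12 -2; -2 10]
S = H·P̄·Hᵀ + R = [116]
K = P̄·Hᵀ·S⁻¹ = [9/58; 13/58]
x' − x̄ = [135/58, 195/58] = K·y
y = (KᵀK)⁻¹·Kᵀ·(x' − x̄) = [15]
z = y + H·x̄ = [15] + [-14] = [1]

z = [1]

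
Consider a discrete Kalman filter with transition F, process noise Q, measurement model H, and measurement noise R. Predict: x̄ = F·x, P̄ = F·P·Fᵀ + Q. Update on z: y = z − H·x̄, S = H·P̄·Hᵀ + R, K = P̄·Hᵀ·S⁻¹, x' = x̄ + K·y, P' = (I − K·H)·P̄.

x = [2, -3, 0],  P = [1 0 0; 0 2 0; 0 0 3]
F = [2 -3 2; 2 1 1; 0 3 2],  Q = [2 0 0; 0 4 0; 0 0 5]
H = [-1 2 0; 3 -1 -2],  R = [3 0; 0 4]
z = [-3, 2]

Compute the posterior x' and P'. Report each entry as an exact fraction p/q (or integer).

x̄ = F·x = [13, 1, -9]
P̄ = F·P·Fᵀ + Q = [36 4 -6; 4 13 12; -6 12 35]
y = z − H·x̄ = [8, -54]
S = H·P̄·Hᵀ + R = [75 -166; -166 577]
K = P̄·Hᵀ·S⁻¹ = [3100/15719 4052/15719; 8544/15719 1777/15719; 710/15719 -2520/15719]
x' = x̄ + K·y = [10339/15719, -11887/15719, 289/15719]
P' = (I − K·H)·P̄ = [182652/15719 95976/15719 217886/15719; 95976/15719 60804/15719 110008/15719; 217886/15719 110008/15719 276865/15719]

x' = [10339/15719, -11887/15719, 289/15719]
P' = [182652/15719 95976/15719 217886/15719; 95976/15719 60804/15719 110008/15719; 217886/15719 110008/15719 276865/15719]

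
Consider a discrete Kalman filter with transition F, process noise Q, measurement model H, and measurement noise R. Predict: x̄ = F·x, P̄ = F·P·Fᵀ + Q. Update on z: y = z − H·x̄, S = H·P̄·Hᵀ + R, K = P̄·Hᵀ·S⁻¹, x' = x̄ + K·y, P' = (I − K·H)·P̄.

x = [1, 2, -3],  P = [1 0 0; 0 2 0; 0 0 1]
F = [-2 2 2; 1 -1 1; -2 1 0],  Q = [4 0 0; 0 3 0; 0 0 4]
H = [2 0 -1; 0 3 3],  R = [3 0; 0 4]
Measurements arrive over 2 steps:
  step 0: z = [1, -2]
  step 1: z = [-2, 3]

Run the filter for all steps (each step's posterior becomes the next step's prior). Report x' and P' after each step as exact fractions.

step 0: x̄ = F·x = [-4, -4, 0]
step 0: P̄ = F·P·Fᵀ + Q = [20 -4 8; -4 7 -4; 8 -4 10]
step 0: y = z − H·x̄ = [9, 10]
step 0: S = H·P̄·Hᵀ + R = [61 6; 6 85]
step 0: K = P̄·Hᵀ·S⁻¹ = [2648/5149 540/5149; -394/5149 573/5149; 402/5149 1062/5149]
step 0: x' = x̄ + K·y = [8636/5149, -18412/5149, 14238/5149]
step 0: P' = (I − K·H)·P̄ = [11764/5149 -14864/5149 15584/5149; -14864/5149 29310/5149 -28546/5149; 15584/5149 -28546/5149 29962/5149]
step 1: x̄ = F·x = [-25620/5149, 41286/5149, -35684/5149]
step 1: P̄ = F·P·Fᵀ + Q = [70612/5149 -81680/5149 75432/5149; -81680/5149 204471/5149 -157144/5149; 75432/5149 -157144/5149 156418/5149]
step 1: y = z − H·x̄ = [5258/5149, -1359/5149]
step 1: S = H·P̄·Hᵀ + R = [152585/5149 -35310/5149; -35310/5149 440005/5149]
step 1: K = P̄·Hᵀ·S⁻¹ = [1098736/2559385 -20856/2559385; 88494/2559385 166593/511877; -19582/511877 -20526/2559385]
step 1: x' = x̄ + K·y = [-11607292/2559385, 20392323/2559385, -17831814/2559385]
step 1: P' = (I − K·H)·P̄ = [20983556/2559385 -38698712/2559385 38670904/2559385; -38698712/2559385 78773526/2559385 -77662906/2559385; 38670904/2559385 -77662906/2559385 77635538/2559385]

step 0: x' = [8636/5149, -18412/5149, 14238/5149], P' = [11764/5149 -14864/5149 15584/5149; -14864/5149 29310/5149 -28546/5149; 15584/5149 -28546/5149 29962/5149]
step 1: x' = [-11607292/2559385, 20392323/2559385, -17831814/2559385], P' = [20983556/2559385 -38698712/2559385 38670904/2559385; -38698712/2559385 78773526/2559385 -77662906/2559385; 38670904/2559385 -77662906/2559385 77635538/2559385]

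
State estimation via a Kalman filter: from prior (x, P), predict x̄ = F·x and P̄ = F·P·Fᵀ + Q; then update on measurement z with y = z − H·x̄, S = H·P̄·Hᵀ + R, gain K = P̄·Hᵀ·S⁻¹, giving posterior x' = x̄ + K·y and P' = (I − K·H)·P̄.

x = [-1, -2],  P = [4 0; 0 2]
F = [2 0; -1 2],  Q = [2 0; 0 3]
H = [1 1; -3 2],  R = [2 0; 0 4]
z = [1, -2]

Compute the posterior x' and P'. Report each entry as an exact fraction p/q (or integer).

x̄ = F·x = [-2, -3]
P̄ = F·P·Fᵀ + Q = [18 -8; -8 15]
y = z − H·x̄ = [6, -2]
S = H·P̄·Hᵀ + R = [19 -16; -16 322]
K = P̄·Hᵀ·S⁻¹ = [350/977 -195/977; 1559/2931 569/2931]
x' = x̄ + K·y = [536/977, -577/2931]
P' = (I − K·H)·P̄ = [436/977 264/977; 264/977 2326/2931]

x' = [536/977, -577/2931]
P' = [436/977 264/977; 264/977 2326/2931]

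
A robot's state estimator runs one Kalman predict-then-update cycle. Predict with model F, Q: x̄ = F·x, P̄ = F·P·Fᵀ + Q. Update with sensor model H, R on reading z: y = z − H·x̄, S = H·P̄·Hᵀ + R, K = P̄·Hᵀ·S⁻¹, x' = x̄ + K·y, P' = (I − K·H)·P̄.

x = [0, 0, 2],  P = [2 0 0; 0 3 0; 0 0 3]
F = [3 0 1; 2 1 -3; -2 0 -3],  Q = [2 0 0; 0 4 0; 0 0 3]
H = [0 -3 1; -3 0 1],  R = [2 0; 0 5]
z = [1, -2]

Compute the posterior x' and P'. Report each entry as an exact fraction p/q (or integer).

x' = [6672/36421, -8986/9933, -25369/15609]
P' = [31883/36421 1723/3311 7657/5203; 1723/3311 842/903 2906/1419; 7657/5203 2906/1419 91808/15609]

x̄ = F·x = [2, -6, -6]
P̄ = F·P·Fᵀ + Q = [23 3 -21; 3 42 19; -21 19 38]
y = z − H·x̄ = [-11, 10]
S = H·P̄·Hᵀ + R = [304 71; 71 376]
K = P̄·Hᵀ·S⁻¹ = [-1630/36421 -8410/36421; -3722/9933 967/9933; -2045/15609 4579/15609]
x' = x̄ + K·y = [6672/36421, -8986/9933, -25369/15609]
P' = (I − K·H)·P̄ = [31883/36421 1723/3311 7657/5203; 1723/3311 842/903 2906/1419; 7657/5203 2906/1419 91808/15609]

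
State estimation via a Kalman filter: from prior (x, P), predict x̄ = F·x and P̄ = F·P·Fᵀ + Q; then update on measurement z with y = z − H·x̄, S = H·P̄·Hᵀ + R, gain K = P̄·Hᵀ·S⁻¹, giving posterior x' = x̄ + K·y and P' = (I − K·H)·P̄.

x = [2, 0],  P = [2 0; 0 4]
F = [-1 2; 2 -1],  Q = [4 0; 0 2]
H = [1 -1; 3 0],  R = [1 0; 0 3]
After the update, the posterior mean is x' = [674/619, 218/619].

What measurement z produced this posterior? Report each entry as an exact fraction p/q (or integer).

z = [1, 3]

x̄ = F·x = [-2, 4]
P̄ = F·P·Fᵀ + Q = [22 -12; -12 14]
S = H·P̄·Hᵀ + R = [61 102; 102 201]
K = P̄·Hᵀ·S⁻¹ = [34/619 186/619; -518/619 152/619]
x' − x̄ = [1912/619, -2258/619] = K·y
y = (KᵀK)⁻¹·Kᵀ·(x' − x̄) = [7, 9]
z = y + H·x̄ = [7, 9] + [-6, -6] = [1, 3]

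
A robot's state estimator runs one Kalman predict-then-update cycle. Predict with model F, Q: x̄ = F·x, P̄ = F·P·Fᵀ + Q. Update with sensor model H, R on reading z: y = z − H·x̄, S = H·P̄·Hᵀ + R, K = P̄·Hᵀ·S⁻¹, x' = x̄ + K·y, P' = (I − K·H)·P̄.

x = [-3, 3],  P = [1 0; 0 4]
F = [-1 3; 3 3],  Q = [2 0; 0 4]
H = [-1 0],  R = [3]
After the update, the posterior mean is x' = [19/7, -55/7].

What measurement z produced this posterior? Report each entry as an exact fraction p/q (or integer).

z = [-2]

x̄ = F·x = [12, 0]
P̄ = F·P·Fᵀ + Q = [39 33; 33 49]
S = H·P̄·Hᵀ + R = [42]
K = P̄·Hᵀ·S⁻¹ = [-13/14; -11/14]
x' − x̄ = [-65/7, -55/7] = K·y
y = (KᵀK)⁻¹·Kᵀ·(x' − x̄) = [10]
z = y + H·x̄ = [10] + [-12] = [-2]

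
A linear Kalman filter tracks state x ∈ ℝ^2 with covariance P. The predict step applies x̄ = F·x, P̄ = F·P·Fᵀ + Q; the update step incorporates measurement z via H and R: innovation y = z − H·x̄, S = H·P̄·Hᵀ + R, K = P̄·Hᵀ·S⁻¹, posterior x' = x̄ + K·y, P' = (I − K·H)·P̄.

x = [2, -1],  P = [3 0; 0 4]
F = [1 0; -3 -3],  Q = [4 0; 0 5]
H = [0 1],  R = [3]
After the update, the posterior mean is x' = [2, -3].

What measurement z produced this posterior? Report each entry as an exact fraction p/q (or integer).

z = [-3]

x̄ = F·x = [2, -3]
P̄ = F·P·Fᵀ + Q = [7 -9; -9 68]
S = H·P̄·Hᵀ + R = [71]
K = P̄·Hᵀ·S⁻¹ = [-9/71; 68/71]
x' − x̄ = [0, 0] = K·y
y = (KᵀK)⁻¹·Kᵀ·(x' − x̄) = [0]
z = y + H·x̄ = [0] + [-3] = [-3]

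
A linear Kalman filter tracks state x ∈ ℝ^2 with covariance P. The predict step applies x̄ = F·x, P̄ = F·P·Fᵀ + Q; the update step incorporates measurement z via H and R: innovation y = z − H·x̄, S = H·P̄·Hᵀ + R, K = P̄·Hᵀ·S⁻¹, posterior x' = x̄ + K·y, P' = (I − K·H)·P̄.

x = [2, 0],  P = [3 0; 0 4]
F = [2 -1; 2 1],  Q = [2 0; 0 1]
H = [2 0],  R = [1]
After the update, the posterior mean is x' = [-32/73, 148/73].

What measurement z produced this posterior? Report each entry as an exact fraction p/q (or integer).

x̄ = F·x = [4, 4]
P̄ = F·P·Fᵀ + Q = [18 8; 8 17]
S = H·P̄·Hᵀ + R = [73]
K = P̄·Hᵀ·S⁻¹ = [36/73; 16/73]
x' − x̄ = [-324/73, -144/73] = K·y
y = (KᵀK)⁻¹·Kᵀ·(x' − x̄) = [-9]
z = y + H·x̄ = [-9] + [8] = [-1]

z = [-1]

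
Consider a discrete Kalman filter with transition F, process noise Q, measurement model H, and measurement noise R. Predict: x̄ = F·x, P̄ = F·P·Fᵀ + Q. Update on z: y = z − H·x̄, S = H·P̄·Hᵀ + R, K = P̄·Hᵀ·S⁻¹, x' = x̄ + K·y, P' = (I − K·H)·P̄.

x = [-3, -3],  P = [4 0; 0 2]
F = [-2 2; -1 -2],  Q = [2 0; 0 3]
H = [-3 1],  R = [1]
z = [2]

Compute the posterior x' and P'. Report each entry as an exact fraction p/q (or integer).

x̄ = F·x = [0, 9]
P̄ = F·P·Fᵀ + Q = [26 0; 0 15]
y = z − H·x̄ = [-7]
S = H·P̄·Hᵀ + R = [250]
K = P̄·Hᵀ·S⁻¹ = [-39/125; 3/50]
x' = x̄ + K·y = [273/125, 429/50]
P' = (I − K·H)·P̄ = [208/125 117/25; 117/25 141/10]

x' = [273/125, 429/50]
P' = [208/125 117/25; 117/25 141/10]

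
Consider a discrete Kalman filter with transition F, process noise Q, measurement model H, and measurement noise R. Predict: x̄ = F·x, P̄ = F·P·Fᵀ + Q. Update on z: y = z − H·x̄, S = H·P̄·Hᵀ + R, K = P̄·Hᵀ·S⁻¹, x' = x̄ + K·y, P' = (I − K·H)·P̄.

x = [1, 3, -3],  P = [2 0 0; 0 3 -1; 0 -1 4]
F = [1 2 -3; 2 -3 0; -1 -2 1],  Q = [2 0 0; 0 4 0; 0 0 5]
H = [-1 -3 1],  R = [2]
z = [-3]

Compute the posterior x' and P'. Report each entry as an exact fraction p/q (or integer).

x̄ = F·x = [16, -7, -10]
P̄ = F·P·Fᵀ + Q = [64 -23 -34; -23 39 17; -34 17 27]
y = z − H·x̄ = [2]
S = H·P̄·Hᵀ + R = [272]
K = P̄·Hᵀ·S⁻¹ = [-29/272; -77/272; 5/136]
x' = x̄ + K·y = [2147/136, -1029/136, -675/68]
P' = (I − K·H)·P̄ = [16567/272 -8489/272 -4479/136; -8489/272 4679/272 2697/136; -4479/136 2697/136 1811/68]

x' = [2147/136, -1029/136, -675/68]
P' = [16567/272 -8489/272 -4479/136; -8489/272 4679/272 2697/136; -4479/136 2697/136 1811/68]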